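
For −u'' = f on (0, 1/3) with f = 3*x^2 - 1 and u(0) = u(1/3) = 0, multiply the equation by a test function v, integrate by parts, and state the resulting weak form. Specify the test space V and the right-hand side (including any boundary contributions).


V = H^1_0(0, 1/3) (so v(0) = v(1/3) = 0); weak form: ∫_0^1/3 u'v' dx = ∫_0^1/3 (3*x^2 - 1) v dx for all v ∈ V.

Multiply both sides by a test function v and integrate from 0 to 1/3:
  ∫_0^1/3 −u''(x) v(x) dx = ∫_0^1/3 f(x) v(x) dx.
Integrate the LHS by parts once:
  ∫_0^1/3 −u'' v dx = −[u'(x) v(x)]_0^1/3 + ∫_0^1/3 u'(x) v'(x) dx.
Thus ∫_0^1/3 u'(x) v'(x) dx = ∫_0^1/3 f(x) v(x) dx + [u'(x) v(x)]_0^1/3.
Choose V so that boundary terms are either known or forced to vanish.
u is Dirichlet: u(0) = u(1/3) = 0. Let V = H^1_0(0, 1/3); then v(0) = v(1/3) = 0, and [u' v]_0^1/3 = 0.
Weak formulation: find u (satisfying any essential BC) such that ∫_0^1/3 u'(x) v'(x) dx = ∫_0^1/3 f v dx for all v ∈ V.
Substituting f(x) = 3*x^2 - 1, the right-hand side is ∫_0^1/3 (3*x^2 - 1) v dx.


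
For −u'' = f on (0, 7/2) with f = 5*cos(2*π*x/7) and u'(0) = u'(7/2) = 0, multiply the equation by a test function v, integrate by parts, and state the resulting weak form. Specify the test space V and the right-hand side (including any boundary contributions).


V = H^1(0, 7/2) (no boundary constraint on v; u is determined up to an additive constant); weak form: ∫_0^7/2 u'v' dx = ∫_0^7/2 (5*cos(2*π*x/7)) v dx for all v ∈ V.

Multiply both sides by a test function v and integrate from 0 to 7/2:
  ∫_0^7/2 −u''(x) v(x) dx = ∫_0^7/2 f(x) v(x) dx.
Integrate the LHS by parts once:
  ∫_0^7/2 −u'' v dx = −[u'(x) v(x)]_0^7/2 + ∫_0^7/2 u'(x) v'(x) dx.
Thus ∫_0^7/2 u'(x) v'(x) dx = ∫_0^7/2 f(x) v(x) dx + [u'(x) v(x)]_0^7/2.
Choose V so that boundary terms are either known or forced to vanish.
u has homogeneous Neumann: u'(0) = u'(7/2) = 0. So [u' v]_0^7/2 = 0·v(7/2) − 0·v(0) = 0 for any v; take V = H^1(0, 7/2).
Weak formulation: find u (satisfying any essential BC) such that ∫_0^7/2 u'(x) v'(x) dx = ∫_0^7/2 f v dx for all v ∈ V (homogeneous Neumann, so boundary terms vanish).
Substituting f(x) = 5*cos(2*π*x/7), the right-hand side is ∫_0^7/2 (5*cos(2*π*x/7)) v dx.
Compatibility check (pure Neumann): taking v ≡ 1 ∈ V gives 0 = ∫_0^7/2 f dx + (0) − (0), i.e. ∫_0^7/2 f dx must equal u'(0) − u'(7/2) = 0. Indeed ∫_0^7/2 (5*cos(2*π*x/7)) dx = 0, so the data are compatible. The solution is then unique only up to an additive constant (fix it e.g. by requiring ∫_0^7/2 u dx = 0).


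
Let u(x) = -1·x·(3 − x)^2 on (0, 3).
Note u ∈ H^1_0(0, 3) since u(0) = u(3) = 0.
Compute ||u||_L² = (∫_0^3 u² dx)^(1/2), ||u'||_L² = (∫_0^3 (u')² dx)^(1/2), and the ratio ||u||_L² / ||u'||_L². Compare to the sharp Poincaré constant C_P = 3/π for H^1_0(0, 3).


||u||_L² / ||u'||_L² = 3*sqrt(14)/14 < C_P = 3/π.

u(x) = -1·x·(3 − x)^2, so u'(x) = 3*(1 - x)*(x - 3).
u(x) = -1·x·(3 − x)^2 vanishes at x = 0 and x = 3, so u ∈ H^1_0(0, 3). Differentiate via the product rule and integrate the resulting polynomials term by term.
  ∫_0^3 u² dx = ∫_0^3 (x^6 - 12*x^5 + 54*x^4 - 108*x^3 + 81*x^2) dx. Term by term:
    ∫_0^3 x^6 dx = 2187/7;  ∫_0^3 -12*x^5 dx = -1458;  ∫_0^3 54*x^4 dx = 13122/5;
    ∫_0^3 -108*x^3 dx = -2187;  ∫_0^3 81*x^2 dx = 729.
  Sum: 2187/7 − 1458 + 13122/5 − 2187 + 729 = 729/35.
  ∫_0^3 (u')² dx = ∫_0^3 (9*x^4 - 72*x^3 + 198*x^2 - 216*x + 81) dx. Term by term:
    ∫_0^3 9*x^4 dx = 2187/5;  ∫_0^3 -72*x^3 dx = -1458;  ∫_0^3 198*x^2 dx = 1782;
    ∫_0^3 -216*x dx = -972;  ∫_0^3 81 dx = 243.
  Sum: 2187/5 − 1458 + 1782 − 972 + 243 = 162/5.
∫_0^3 u² dx = 729/35, so ||u||_L² = 27*sqrt(35)/35.
∫_0^3 (u')² dx = 162/5, so ||u'||_L² = 9*sqrt(10)/5.
Ratio ||u||_L² / ||u'||_L² = 3*sqrt(14)/14.
Sharp Poincaré constant on H^1_0(0, 3) is C_P = L/π = 3/π, achieved by sin(π/3·x).
A polynomial bump cannot attain the sharp Poincaré constant (only the first sine eigenfunction does), so the ratio is strictly less than C_P, consistent with ||u||_L² ≤ C_P ||u'||_L².


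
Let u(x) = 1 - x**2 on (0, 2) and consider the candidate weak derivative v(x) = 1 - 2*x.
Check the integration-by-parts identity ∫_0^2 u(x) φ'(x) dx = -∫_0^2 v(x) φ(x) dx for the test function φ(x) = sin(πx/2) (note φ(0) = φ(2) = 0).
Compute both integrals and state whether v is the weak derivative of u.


LHS = 8/π, RHS = 4/π. No, v is not the weak derivative of u.

u(x) = 1 - x**2, classical derivative u'(x) = -2*x.
φ(x) = sin(πx/2), so φ'(x) = π*cos(π*x/2)/2.
Note φ(0) = φ(2) = 0, so the boundary term u·φ vanishes.
LHS = ∫_0^2 u(x) φ'(x) dx = ∫_0^2 (-π*x^2*cos(π*x/2)/2 + π*cos(π*x/2)/2) dx. Term by term:
  ∫_0^2 π*cos(π*x/2)/2 dx = 0;  ∫_0^2 -π*x^2*cos(π*x/2)/2 dx = 8/π.
Sum: 0 + 8/π = 8/π.
So LHS = 8/π.
∫_0^2 v(x) φ(x) dx = ∫_0^2 (-2*x*sin(π*x/2) + sin(π*x/2)) dx. Term by term:
  ∫_0^2 -2*x*sin(π*x/2) dx = -8/π;  ∫_0^2 sin(π*x/2) dx = 4/π.
Sum: -8/π + 4/π = -4/π.
So RHS = -∫_0^2 v(x) φ(x) dx = 4/π.
LHS − RHS = 4/π ≠ 0, so the identity fails.
(For a valid weak derivative the identity must hold for EVERY test function, in particular this one. The failure shows v is NOT the weak derivative of u.)
Correct weak derivative would be u'(x) = -2*x.


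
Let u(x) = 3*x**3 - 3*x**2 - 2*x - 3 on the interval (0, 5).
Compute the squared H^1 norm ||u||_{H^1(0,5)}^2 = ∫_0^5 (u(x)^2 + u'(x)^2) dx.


||u||_{H^1}^2 = 3609505/42

The H^1 norm (squared) on an interval (0, L) is
  ||u||_{H^1}^2 = ∫_0^L u(x)^2 dx + ∫_0^L u'(x)^2 dx.
Compute u'(x) = 9*x**2 - 6*x - 2.
Then u(x)^2 = 9*x**6 - 18*x**5 - 3*x**4 - 6*x**3 + 22*x**2 + 12*x + 9 and u'(x)^2 = 81*x**4 - 108*x**3 + 24*x + 4.
Integrate each monomial from 0 to 5 using ∫_0^5 c·x^n dx = c·5^(n+1)/(n+1):
  ∫_0^5 u(x)^2 dx = ∫_0^5 (9*x^6 - 18*x^5 - 3*x^4 - 6*x^3 + 22*x^2 + 12*x + 9) dx. Term by term:
    ∫_0^5 9*x^6 dx = 703125/7;  ∫_0^5 -18*x^5 dx = -46875;  ∫_0^5 -3*x^4 dx = -1875;
    ∫_0^5 -6*x^3 dx = -1875/2;  ∫_0^5 22*x^2 dx = 2750/3;  ∫_0^5 12*x dx = 150;
    ∫_0^5 9 dx = 45.
  Sum: 703125/7 − 46875 − 1875 − 1875/2 + 2750/3 + 150 + 45 = 2178565/42.
  ∫_0^5 u'(x)^2 dx = ∫_0^5 (81*x^4 - 108*x^3 + 24*x + 4) dx. Term by term:
    ∫_0^5 81*x^4 dx = 50625;  ∫_0^5 -108*x^3 dx = -16875;  ∫_0^5 24*x dx = 300;
    ∫_0^5 4 dx = 20.
  Sum: 50625 − 16875 + 300 + 20 = 34070.
Adding: ||u||_{H^1}^2 = 2178565/42 + 34070 = 3609505/42.


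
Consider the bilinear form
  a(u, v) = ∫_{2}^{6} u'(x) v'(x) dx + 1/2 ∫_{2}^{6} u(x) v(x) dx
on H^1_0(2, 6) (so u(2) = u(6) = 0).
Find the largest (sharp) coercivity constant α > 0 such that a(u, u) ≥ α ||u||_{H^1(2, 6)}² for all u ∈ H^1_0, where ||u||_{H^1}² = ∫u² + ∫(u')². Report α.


α = (8 + π^2)/(π^2 + 16)

Coercivity of a(·,·) on H^1_0(2, 6) means a(u, u) ≥ α ||u||_{H^1}² for every u ∈ H^1_0.
The interval has length L = 4, and Poincaré/coercivity depend only on L. Here a(u, u) = ∫(u')² + (1/2)·∫u².
Here 0 < c = 1/2 < 1. The condition a(u,u) ≥ α||u||_{H^1}² reads (1−α)∫(u')² ≥ (α−c)∫u². Any admissible α is ≤ 1 (rapidly oscillating u have ∫u²/∫(u')² → 0), and α = 1 would force 0 ≥ (1−c)∫u², impossible since c < 1; so 1−α > 0. By the sharp Poincaré inequality on H^1_0 of an interval of length L, ∫(u')² ≥ (π/L)²∫u² with equality for the first sine mode sin(π(x−x₀)/L) (x₀ the left endpoint), so the inequality holds for all u iff (1−α)(π/L)² ≥ α − c, i.e. α ≤ ((π/L)² + c)/((π/L)² + 1) = (1 + c(L/π)²)/(1 + (L/π)²). With (π/L)² = π^2/16 and c = 1/2, the largest admissible constant is α = ((π/L)² + c)/((π/L)² + 1).
Simplifying, α = (8 + π^2)/(π^2 + 16).


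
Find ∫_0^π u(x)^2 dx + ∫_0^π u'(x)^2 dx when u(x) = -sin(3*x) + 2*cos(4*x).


||u||_{H^1(0,π)}^2 = 408/7 + 39*π

u'(x) = -8*sin(4*x) - 3*cos(3*x).
Expand u² and (u')² and integrate term by term on (0, π), using: for integers n ≥ 1, ∫_0^π sin²(nx) dx = ∫_0^π cos²(nx) dx = π/2; for n ≠ n', ∫_0^π sin(nx)sin(n'x) dx = ∫_0^π cos(nx)cos(n'x) dx = 0; and by product-to-sum, ∫_0^π sin(nx)cos(n'x) dx = ½∫_0^π [sin((n+n')x) + sin((n−n')x)] dx, which is 0 when n+n' is even and 2n/(n²−n'²) when n+n' is odd (it need not vanish on (0, π)).
  u² squared terms: (-1)²·∫sin(3x)² dx = 1·π/2 = π/2;  (2)²·∫cos(4x)² dx = 4·π/2 = 2*π.
  u² cross terms: 2·(-1)·(2)·∫sin(3x)·cos(4x) dx = -4·(-6/7) = 24/7.
  So ∫_0^π u² dx = π/2 + 2*π + 24/7 = 24/7 + 5*π/2.
  (u')² squared terms: (-8)²·∫sin(4x)² dx = 64·π/2 = 32*π;  (-3)²·∫cos(3x)² dx = 9·π/2 = 9*π/2.
  (u')² cross terms: 2·(-8)·(-3)·∫sin(4x)·cos(3x) dx = 48·(8/7) = 384/7.
  So ∫_0^π (u')² dx = 32*π + 9*π/2 + 384/7 = 384/7 + 73*π/2.
||u||_{H^1}^2 = (24/7 + 5*π/2) + (384/7 + 73*π/2) = 408/7 + 39*π.


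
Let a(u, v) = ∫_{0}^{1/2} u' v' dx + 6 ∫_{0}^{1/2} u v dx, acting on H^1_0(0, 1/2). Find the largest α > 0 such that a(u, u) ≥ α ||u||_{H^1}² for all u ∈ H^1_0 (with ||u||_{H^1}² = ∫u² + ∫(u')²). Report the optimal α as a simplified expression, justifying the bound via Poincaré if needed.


α = 1

Coercivity of a(·,·) on H^1_0(0, 1/2) means a(u, u) ≥ α ||u||_{H^1}² for every u ∈ H^1_0.
The interval has length L = 1/2, and Poincaré/coercivity depend only on L. Here a(u, u) = ∫(u')² + (6)·∫u².
Here c = 6 ≥ 1, so a(u,u) = ∫(u')² + c∫u² ≥ ∫(u')² + ∫u² = ||u||_{H^1}², i.e. α = 1 works. No larger α is possible: a(u,u) ≥ α||u||_{H^1}² means (1−α)∫(u')² ≥ (α−c)∫u², and for the modes u_n = sin(nπ(x−x₀)/L) (x₀ the left endpoint) one has ∫u_n²/∫(u_n')² = (L/(nπ))² → 0, so a(u_n,u_n)/||u_n||_{H^1}² → 1. Hence the optimal constant is α = 1.
Therefore α = 1.


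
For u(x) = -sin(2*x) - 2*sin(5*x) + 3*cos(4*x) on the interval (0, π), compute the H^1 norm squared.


||u||_{H^1(0,π)}^2 = -680/3 + 131*π

u'(x) = -12*sin(4*x) - 2*cos(2*x) - 10*cos(5*x).
Expand u² and (u')² and integrate term by term on (0, π), using: for integers n ≥ 1, ∫_0^π sin²(nx) dx = ∫_0^π cos²(nx) dx = π/2; for n ≠ n', ∫_0^π sin(nx)sin(n'x) dx = ∫_0^π cos(nx)cos(n'x) dx = 0; and by product-to-sum, ∫_0^π sin(nx)cos(n'x) dx = ½∫_0^π [sin((n+n')x) + sin((n−n')x)] dx, which is 0 when n+n' is even and 2n/(n²−n'²) when n+n' is odd (it need not vanish on (0, π)).
  u² squared terms: (-1)²·∫sin(2x)² dx = 1·π/2 = π/2;  (-2)²·∫sin(5x)² dx = 4·π/2 = 2*π;  (3)²·∫cos(4x)² dx = 9·π/2 = 9*π/2.
  u² cross terms: 2·(-1)·(-2)·∫sin(2x)·sin(5x) dx = 4·(0) = 0;  2·(-1)·(3)·∫sin(2x)·cos(4x) dx = -6·(0) = 0;  2·(-2)·(3)·∫sin(5x)·cos(4x) dx = -12·(10/9) = -40/3.
  So ∫_0^π u² dx = π/2 + 2*π + 9*π/2 + 0 + 0 − 40/3 = -40/3 + 7*π.
  (u')² squared terms: (-12)²·∫sin(4x)² dx = 144·π/2 = 72*π;  (-10)²·∫cos(5x)² dx = 100·π/2 = 50*π;  (-2)²·∫cos(2x)² dx = 4·π/2 = 2*π.
  (u')² cross terms: 2·(-12)·(-10)·∫sin(4x)·cos(5x) dx = 240·(-8/9) = -640/3;  2·(-12)·(-2)·∫sin(4x)·cos(2x) dx = 48·(0) = 0;  2·(-10)·(-2)·∫cos(5x)·cos(2x) dx = 40·(0) = 0.
  So ∫_0^π (u')² dx = 72*π + 50*π + 2*π − 640/3 + 0 + 0 = -640/3 + 124*π.
||u||_{H^1}^2 = (-40/3 + 7*π) + (-640/3 + 124*π) = -680/3 + 131*π.


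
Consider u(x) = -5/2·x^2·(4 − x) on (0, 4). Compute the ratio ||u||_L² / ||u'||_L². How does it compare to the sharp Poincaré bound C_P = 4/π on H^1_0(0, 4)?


||u||_L² / ||u'||_L² = 2*sqrt(14)/7 < C_P = 4/π.

u(x) = -5/2·x^2·(4 − x), so u'(x) = 5*x*(3*x - 8)/2.
u(x) = -5/2·x^2·(4 − x) vanishes at x = 0 and x = 4, so u ∈ H^1_0(0, 4). Differentiate via the product rule and integrate the resulting polynomials term by term.
  ∫_0^4 u² dx = ∫_0^4 (25*x^6/4 - 50*x^5 + 100*x^4) dx. Term by term:
    ∫_0^4 25*x^6/4 dx = 102400/7;  ∫_0^4 -50*x^5 dx = -102400/3;  ∫_0^4 100*x^4 dx = 20480.
  Sum: 102400/7 − 102400/3 + 20480 = 20480/21.
  ∫_0^4 (u')² dx = ∫_0^4 (225*x^4/4 - 300*x^3 + 400*x^2) dx. Term by term:
    ∫_0^4 225*x^4/4 dx = 11520;  ∫_0^4 -300*x^3 dx = -19200;  ∫_0^4 400*x^2 dx = 25600/3.
  Sum: 11520 − 19200 + 25600/3 = 2560/3.
∫_0^4 u² dx = 20480/21, so ||u||_L² = 64*sqrt(105)/21.
∫_0^4 (u')² dx = 2560/3, so ||u'||_L² = 16*sqrt(30)/3.
Ratio ||u||_L² / ||u'||_L² = 2*sqrt(14)/7.
Sharp Poincaré constant on H^1_0(0, 4) is C_P = L/π = 4/π, achieved by sin(π/4·x).
A polynomial bump cannot attain the sharp Poincaré constant (only the first sine eigenfunction does), so the ratio is strictly less than C_P, consistent with ||u||_L² ≤ C_P ||u'||_L².


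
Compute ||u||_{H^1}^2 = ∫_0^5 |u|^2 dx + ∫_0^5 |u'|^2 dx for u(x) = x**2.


||u||_{H^1}^2 = 2375/3

The H^1 norm (squared) on an interval (0, L) is
  ||u||_{H^1}^2 = ∫_0^L u(x)^2 dx + ∫_0^L u'(x)^2 dx.
Compute u'(x) = 2*x.
Then u(x)^2 = x**4 and u'(x)^2 = 4*x**2.
Integrate each monomial from 0 to 5 using ∫_0^5 c·x^n dx = c·5^(n+1)/(n+1):
  ∫_0^5 u(x)^2 dx = ∫_0^5 (x^4) dx. Term by term:
    ∫_0^5 x^4 dx = 625.
  ∫_0^5 u'(x)^2 dx = ∫_0^5 (4*x^2) dx. Term by term:
    ∫_0^5 4*x^2 dx = 500/3.
Adding: ||u||_{H^1}^2 = 625 + 500/3 = 2375/3.


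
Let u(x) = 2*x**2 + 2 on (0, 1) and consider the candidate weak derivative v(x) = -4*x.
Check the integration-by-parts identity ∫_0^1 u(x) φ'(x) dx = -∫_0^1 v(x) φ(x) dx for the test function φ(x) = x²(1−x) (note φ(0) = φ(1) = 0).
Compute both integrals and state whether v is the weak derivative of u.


LHS = -1/5, RHS = 1/5. No, v is not the weak derivative of u.

u(x) = 2*x**2 + 2, classical derivative u'(x) = 4*x.
φ(x) = x²(1−x), so φ'(x) = x*(2 - 3*x).
Note φ(0) = φ(1) = 0, so the boundary term u·φ vanishes.
LHS = ∫_0^1 u(x) φ'(x) dx = ∫_0^1 (-6*x^4 + 4*x^3 - 6*x^2 + 4*x) dx. Term by term:
  ∫_0^1 -6*x^4 dx = -6/5;  ∫_0^1 4*x^3 dx = 1;  ∫_0^1 -6*x^2 dx = -2;
  ∫_0^1 4*x dx = 2.
Sum: -6/5 + 1 − 2 + 2 = -1/5.
So LHS = -1/5.
∫_0^1 v(x) φ(x) dx = ∫_0^1 (4*x^4 - 4*x^3) dx. Term by term:
  ∫_0^1 4*x^4 dx = 4/5;  ∫_0^1 -4*x^3 dx = -1.
Sum: 4/5 − 1 = -1/5.
So RHS = -∫_0^1 v(x) φ(x) dx = 1/5.
LHS − RHS = -2/5 ≠ 0, so the identity fails.
(For a valid weak derivative the identity must hold for EVERY test function, in particular this one. The failure shows v is NOT the weak derivative of u.)
Correct weak derivative would be u'(x) = 4*x.


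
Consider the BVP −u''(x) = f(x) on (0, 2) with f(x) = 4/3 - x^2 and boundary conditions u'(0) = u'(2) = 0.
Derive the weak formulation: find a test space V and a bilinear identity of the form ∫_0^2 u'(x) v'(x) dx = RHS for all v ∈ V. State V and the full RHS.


V = H^1(0, 2) (no boundary constraint on v; u is determined up to an additive constant); weak form: ∫_0^2 u'v' dx = ∫_0^2 (4/3 - x^2) v dx for all v ∈ V.

Multiply both sides by a test function v and integrate from 0 to 2:
  ∫_0^2 −u''(x) v(x) dx = ∫_0^2 f(x) v(x) dx.
Integrate the LHS by parts once:
  ∫_0^2 −u'' v dx = −[u'(x) v(x)]_0^2 + ∫_0^2 u'(x) v'(x) dx.
Thus ∫_0^2 u'(x) v'(x) dx = ∫_0^2 f(x) v(x) dx + [u'(x) v(x)]_0^2.
Choose V so that boundary terms are either known or forced to vanish.
u has homogeneous Neumann: u'(0) = u'(2) = 0. So [u' v]_0^2 = 0·v(2) − 0·v(0) = 0 for any v; take V = H^1(0, 2).
Weak formulation: find u (satisfying any essential BC) such that ∫_0^2 u'(x) v'(x) dx = ∫_0^2 f v dx for all v ∈ V (homogeneous Neumann, so boundary terms vanish).
Substituting f(x) = 4/3 - x^2, the right-hand side is ∫_0^2 (4/3 - x^2) v dx.
Compatibility check (pure Neumann): taking v ≡ 1 ∈ V gives 0 = ∫_0^2 f dx + (0) − (0), i.e. ∫_0^2 f dx must equal u'(0) − u'(2) = 0. Indeed ∫_0^2 (4/3 - x^2) dx = 0, so the data are compatible. The solution is then unique only up to an additive constant (fix it e.g. by requiring ∫_0^2 u dx = 0).


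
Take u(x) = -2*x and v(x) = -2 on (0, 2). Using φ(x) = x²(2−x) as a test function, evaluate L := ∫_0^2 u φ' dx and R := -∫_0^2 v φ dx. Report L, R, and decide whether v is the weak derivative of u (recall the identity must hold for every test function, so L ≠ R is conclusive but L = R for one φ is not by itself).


LHS = 8/3, RHS = 8/3. Yes, v = u' weakly.

u(x) = -2*x, classical derivative u'(x) = -2.
φ(x) = x²(2−x), so φ'(x) = x*(4 - 3*x).
Note φ(0) = φ(2) = 0, so the boundary term u·φ vanishes.
LHS = ∫_0^2 u(x) φ'(x) dx = ∫_0^2 (6*x^3 - 8*x^2) dx. Term by term:
  ∫_0^2 6*x^3 dx = 24;  ∫_0^2 -8*x^2 dx = -64/3.
Sum: 24 − 64/3 = 8/3.
So LHS = 8/3.
∫_0^2 v(x) φ(x) dx = ∫_0^2 (2*x^3 - 4*x^2) dx. Term by term:
  ∫_0^2 2*x^3 dx = 8;  ∫_0^2 -4*x^2 dx = -32/3.
Sum: 8 − 32/3 = -8/3.
So RHS = -∫_0^2 v(x) φ(x) dx = 8/3.
LHS = RHS, so the identity holds for this test φ.
Moreover u is smooth here and v(x) = u'(x) = -2 pointwise, so the identity holds for every test function. Hence v is the weak derivative of u.


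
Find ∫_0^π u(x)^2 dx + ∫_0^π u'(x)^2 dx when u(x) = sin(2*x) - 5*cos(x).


||u||_{H^1(0,π)}^2 = -80/3 + 55*π/2

u'(x) = 5*sin(x) + 2*cos(2*x).
Expand u² and (u')² and integrate term by term on (0, π), using: for integers n ≥ 1, ∫_0^π sin²(nx) dx = ∫_0^π cos²(nx) dx = π/2; for n ≠ n', ∫_0^π sin(nx)sin(n'x) dx = ∫_0^π cos(nx)cos(n'x) dx = 0; and by product-to-sum, ∫_0^π sin(nx)cos(n'x) dx = ½∫_0^π [sin((n+n')x) + sin((n−n')x)] dx, which is 0 when n+n' is even and 2n/(n²−n'²) when n+n' is odd (it need not vanish on (0, π)).
  u² squared terms: (-5)²·∫cos(x)² dx = 25·π/2 = 25*π/2;  (1)²·∫sin(2x)² dx = 1·π/2 = π/2.
  u² cross terms: 2·(-5)·(1)·∫cos(x)·sin(2x) dx = -10·(4/3) = -40/3.
  So ∫_0^π u² dx = 25*π/2 + π/2 − 40/3 = -40/3 + 13*π.
  (u')² squared terms: (2)²·∫cos(2x)² dx = 4·π/2 = 2*π;  (5)²·∫sin(x)² dx = 25·π/2 = 25*π/2.
  (u')² cross terms: 2·(2)·(5)·∫cos(2x)·sin(x) dx = 20·(-2/3) = -40/3.
  So ∫_0^π (u')² dx = 2*π + 25*π/2 − 40/3 = -40/3 + 29*π/2.
||u||_{H^1}^2 = (-40/3 + 13*π) + (-40/3 + 29*π/2) = -80/3 + 55*π/2.


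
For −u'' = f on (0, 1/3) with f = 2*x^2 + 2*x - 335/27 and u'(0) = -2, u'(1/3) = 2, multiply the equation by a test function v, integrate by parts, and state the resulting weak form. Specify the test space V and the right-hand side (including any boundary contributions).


V = H^1(0, 1/3) (v unrestricted at boundary; u is determined up to an additive constant); weak form: ∫_0^1/3 u'v' dx = ∫_0^1/3 (2*x^2 + 2*x - 335/27) v dx + 2·v(1/3) + 2·v(0) for all v ∈ V.

Multiply both sides by a test function v and integrate from 0 to 1/3:
  ∫_0^1/3 −u''(x) v(x) dx = ∫_0^1/3 f(x) v(x) dx.
Integrate the LHS by parts once:
  ∫_0^1/3 −u'' v dx = −[u'(x) v(x)]_0^1/3 + ∫_0^1/3 u'(x) v'(x) dx.
Thus ∫_0^1/3 u'(x) v'(x) dx = ∫_0^1/3 f(x) v(x) dx + [u'(x) v(x)]_0^1/3.
Choose V so that boundary terms are either known or forced to vanish.
u has inhomogeneous Neumann u'(0) = -2, u'(1/3) = 2. [u' v]_0^1/3 = (2)·v(1/3) − (-2)·v(0) = 2·v(1/3) + 2·v(0). Take V = H^1(0, 1/3); boundary term becomes part of RHS.
Weak formulation: find u (satisfying any essential BC) such that ∫_0^1/3 u'(x) v'(x) dx = ∫_0^1/3 f v dx + 2·v(1/3) + 2·v(0) for all v ∈ V (Neumann data are natural BCs: they enter the RHS as boundary terms).
Substituting f(x) = 2*x^2 + 2*x - 335/27, the right-hand side is ∫_0^1/3 (2*x^2 + 2*x - 335/27) v dx + 2·v(1/3) + 2·v(0).
Compatibility check (pure Neumann): taking v ≡ 1 ∈ V gives 0 = ∫_0^1/3 f dx + (2) − (-2), i.e. ∫_0^1/3 f dx must equal u'(0) − u'(1/3) = -4. Indeed ∫_0^1/3 (2*x^2 + 2*x - 335/27) dx = -4, so the data are compatible. The solution is then unique only up to an additive constant (fix it e.g. by requiring ∫_0^1/3 u dx = 0).


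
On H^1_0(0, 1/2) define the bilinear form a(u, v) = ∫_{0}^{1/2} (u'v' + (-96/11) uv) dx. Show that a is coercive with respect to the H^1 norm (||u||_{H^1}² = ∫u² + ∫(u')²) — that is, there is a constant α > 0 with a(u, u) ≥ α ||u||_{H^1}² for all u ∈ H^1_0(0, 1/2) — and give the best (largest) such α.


α = 4*(-24 + 11*π^2)/(11*(1 + 4*π^2))

Coercivity of a(·,·) on H^1_0(0, 1/2) means a(u, u) ≥ α ||u||_{H^1}² for every u ∈ H^1_0.
The interval has length L = 1/2, and Poincaré/coercivity depend only on L. Here a(u, u) = ∫(u')² + (-96/11)·∫u².
Here c = -96/11 < 0 with |c| < (π/L)² = 4*π^2, so coercivity still holds. The condition a(u,u) ≥ α||u||_{H^1}² reads (1−α)∫(u')² ≥ (α−c)∫u². Any admissible α is ≤ 1 (rapidly oscillating u have ∫u²/∫(u')² → 0), and α = 1 would force 0 ≥ (1−c)∫u², impossible since c < 1; so 1−α > 0. By the sharp Poincaré inequality on H^1_0 of an interval of length L, ∫(u')² ≥ (π/L)²∫u² with equality for the first sine mode sin(π(x−x₀)/L) (x₀ the left endpoint), so the inequality holds for all u iff (1−α)(π/L)² ≥ α − c, i.e. α ≤ ((π/L)² + c)/((π/L)² + 1) = (1 + c(L/π)²)/(1 + (L/π)²). (Direct route, valid since c ≤ 0: Poincaré gives c∫u² ≥ c(L/π)²∫(u')², so a(u,u) ≥ (1 + c(L/π)²)∫(u')², while ||u||_{H^1}² ≤ (1 + (L/π)²)∫(u')²; dividing yields the same α.) With (π/L)² = 4*π^2 and c = -96/11, the largest admissible constant is α = ((π/L)² + c)/((π/L)² + 1).
Simplifying, α = 4*(-24 + 11*π^2)/(11*(1 + 4*π^2)).


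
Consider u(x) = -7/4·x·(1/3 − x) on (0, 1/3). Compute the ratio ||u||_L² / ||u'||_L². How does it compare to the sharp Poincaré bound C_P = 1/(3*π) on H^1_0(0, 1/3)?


||u||_L² / ||u'||_L² = sqrt(10)/30 < C_P = 1/(3*π).

u(x) = -7/4·x·(1/3 − x), so u'(x) = 7*x/2 - 7/12.
u(x) = -7/4·x·(1/3 − x) vanishes at x = 0 and x = 1/3, so u ∈ H^1_0(0, 1/3). Differentiate via the product rule and integrate the resulting polynomials term by term.
  ∫_0^1/3 u² dx = ∫_0^1/3 (49*x^4/16 - 49*x^3/24 + 49*x^2/144) dx. Term by term:
    ∫_0^1/3 49*x^4/16 dx = 49/19440;  ∫_0^1/3 -49*x^3/24 dx = -49/7776;  ∫_0^1/3 49*x^2/144 dx = 49/11664.
  Sum: 49/19440 − 49/7776 + 49/11664 = 49/116640.
  ∫_0^1/3 (u')² dx = ∫_0^1/3 (49*x^2/4 - 49*x/12 + 49/144) dx. Term by term:
    ∫_0^1/3 49*x^2/4 dx = 49/324;  ∫_0^1/3 -49*x/12 dx = -49/216;  ∫_0^1/3 49/144 dx = 49/432.
  Sum: 49/324 − 49/216 + 49/432 = 49/1296.
∫_0^1/3 u² dx = 49/116640, so ||u||_L² = 7*sqrt(10)/1080.
∫_0^1/3 (u')² dx = 49/1296, so ||u'||_L² = 7/36.
Ratio ||u||_L² / ||u'||_L² = sqrt(10)/30.
Sharp Poincaré constant on H^1_0(0, 1/3) is C_P = L/π = 1/(3*π), achieved by sin(3*π·x).
A polynomial bump cannot attain the sharp Poincaré constant (only the first sine eigenfunction does), so the ratio is strictly less than C_P, consistent with ||u||_L² ≤ C_P ||u'||_L².


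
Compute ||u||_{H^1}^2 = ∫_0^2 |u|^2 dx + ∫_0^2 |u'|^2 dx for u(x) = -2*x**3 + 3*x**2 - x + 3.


||u||_{H^1}^2 = 6448/105

The H^1 norm (squared) on an interval (0, L) is
  ||u||_{H^1}^2 = ∫_0^L u(x)^2 dx + ∫_0^L u'(x)^2 dx.
Compute u'(x) = -6*x**2 + 6*x - 1.
Then u(x)^2 = 4*x**6 - 12*x**5 + 13*x**4 - 18*x**3 + 19*x**2 - 6*x + 9 and u'(x)^2 = 36*x**4 - 72*x**3 + 48*x**2 - 12*x + 1.
Integrate each monomial from 0 to 2 using ∫_0^2 c·x^n dx = c·2^(n+1)/(n+1):
  ∫_0^2 u(x)^2 dx = ∫_0^2 (4*x^6 - 12*x^5 + 13*x^4 - 18*x^3 + 19*x^2 - 6*x + 9) dx. Term by term:
    ∫_0^2 4*x^6 dx = 512/7;  ∫_0^2 -12*x^5 dx = -128;  ∫_0^2 13*x^4 dx = 416/5;
    ∫_0^2 -18*x^3 dx = -72;  ∫_0^2 19*x^2 dx = 152/3;  ∫_0^2 -6*x dx = -12;
    ∫_0^2 9 dx = 18.
  Sum: 512/7 − 128 + 416/5 − 72 + 152/3 − 12 + 18 = 1366/105.
  ∫_0^2 u'(x)^2 dx = ∫_0^2 (36*x^4 - 72*x^3 + 48*x^2 - 12*x + 1) dx. Term by term:
    ∫_0^2 36*x^4 dx = 1152/5;  ∫_0^2 -72*x^3 dx = -288;  ∫_0^2 48*x^2 dx = 128;
    ∫_0^2 -12*x dx = -24;  ∫_0^2 1 dx = 2.
  Sum: 1152/5 − 288 + 128 − 24 + 2 = 242/5.
Adding: ||u||_{H^1}^2 = 1366/105 + 242/5 = 6448/105.


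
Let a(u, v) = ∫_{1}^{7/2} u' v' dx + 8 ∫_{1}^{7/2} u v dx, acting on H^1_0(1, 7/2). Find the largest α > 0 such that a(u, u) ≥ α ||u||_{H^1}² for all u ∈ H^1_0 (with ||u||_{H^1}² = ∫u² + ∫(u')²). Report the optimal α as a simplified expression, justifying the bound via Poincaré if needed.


α = 1

Coercivity of a(·,·) on H^1_0(1, 7/2) means a(u, u) ≥ α ||u||_{H^1}² for every u ∈ H^1_0.
The interval has length L = 5/2, and Poincaré/coercivity depend only on L. Here a(u, u) = ∫(u')² + (8)·∫u².
Here c = 8 ≥ 1, so a(u,u) = ∫(u')² + c∫u² ≥ ∫(u')² + ∫u² = ||u||_{H^1}², i.e. α = 1 works. No larger α is possible: a(u,u) ≥ α||u||_{H^1}² means (1−α)∫(u')² ≥ (α−c)∫u², and for the modes u_n = sin(nπ(x−x₀)/L) (x₀ the left endpoint) one has ∫u_n²/∫(u_n')² = (L/(nπ))² → 0, so a(u_n,u_n)/||u_n||_{H^1}² → 1. Hence the optimal constant is α = 1.
Therefore α = 1.


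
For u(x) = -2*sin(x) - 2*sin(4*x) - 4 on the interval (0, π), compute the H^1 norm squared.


||u||_{H^1(0,π)}^2 = 32 + 54*π

u'(x) = -2*cos(x) - 8*cos(4*x).
Expand u² and (u')² and integrate term by term on (0, π), using: for integers n ≥ 1, ∫_0^π sin²(nx) dx = ∫_0^π cos²(nx) dx = π/2; for n ≠ n', ∫_0^π sin(nx)sin(n'x) dx = ∫_0^π cos(nx)cos(n'x) dx = 0; and by product-to-sum, ∫_0^π sin(nx)cos(n'x) dx = ½∫_0^π [sin((n+n')x) + sin((n−n')x)] dx, which is 0 when n+n' is even and 2n/(n²−n'²) when n+n' is odd (it need not vanish on (0, π)). For the constant mode: ∫_0^π 1 dx = π, ∫_0^π cos(nx) dx = 0, ∫_0^π sin(nx) dx = (1−(−1)^n)/n.
  u² squared terms: (-4)²·∫1 dx = 16·π = 16*π;  (-2)²·∫sin(x)² dx = 4·π/2 = 2*π;  (-2)²·∫sin(4x)² dx = 4·π/2 = 2*π.
  u² cross terms: 2·(-4)·(-2)·∫1·sin(x) dx = 16·(2) = 32;  2·(-4)·(-2)·∫1·sin(4x) dx = 16·(0) = 0;  2·(-2)·(-2)·∫sin(x)·sin(4x) dx = 8·(0) = 0.
  So ∫_0^π u² dx = 16*π + 2*π + 2*π + 32 + 0 + 0 = 32 + 20*π.
  (u')² squared terms: (-8)²·∫cos(4x)² dx = 64·π/2 = 32*π;  (-2)²·∫cos(x)² dx = 4·π/2 = 2*π.
  (u')² cross terms: 2·(-8)·(-2)·∫cos(4x)·cos(x) dx = 32·(0) = 0.
  So ∫_0^π (u')² dx = 32*π + 2*π + 0 = 34*π.
||u||_{H^1}^2 = (32 + 20*π) + (34*π) = 32 + 54*π.


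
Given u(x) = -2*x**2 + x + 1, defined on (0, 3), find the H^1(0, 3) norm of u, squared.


||u||_{H^1}^2 = 1047/5

The H^1 norm (squared) on an interval (0, L) is
  ||u||_{H^1}^2 = ∫_0^L u(x)^2 dx + ∫_0^L u'(x)^2 dx.
Compute u'(x) = 1 - 4*x.
Then u(x)^2 = 4*x**4 - 4*x**3 - 3*x**2 + 2*x + 1 and u'(x)^2 = 16*x**2 - 8*x + 1.
Integrate each monomial from 0 to 3 using ∫_0^3 c·x^n dx = c·3^(n+1)/(n+1):
  ∫_0^3 u(x)^2 dx = ∫_0^3 (4*x^4 - 4*x^3 - 3*x^2 + 2*x + 1) dx. Term by term:
    ∫_0^3 4*x^4 dx = 972/5;  ∫_0^3 -4*x^3 dx = -81;  ∫_0^3 -3*x^2 dx = -27;
    ∫_0^3 2*x dx = 9;  ∫_0^3 1 dx = 3.
  Sum: 972/5 − 81 − 27 + 9 + 3 = 492/5.
  ∫_0^3 u'(x)^2 dx = ∫_0^3 (16*x^2 - 8*x + 1) dx. Term by term:
    ∫_0^3 16*x^2 dx = 144;  ∫_0^3 -8*x dx = -36;  ∫_0^3 1 dx = 3.
  Sum: 144 − 36 + 3 = 111.
Adding: ||u||_{H^1}^2 = 492/5 + 111 = 1047/5.


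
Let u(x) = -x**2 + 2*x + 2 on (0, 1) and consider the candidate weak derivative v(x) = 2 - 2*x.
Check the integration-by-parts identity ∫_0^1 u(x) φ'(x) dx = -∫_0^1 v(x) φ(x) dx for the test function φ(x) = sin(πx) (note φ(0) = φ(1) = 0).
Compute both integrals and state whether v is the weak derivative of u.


LHS = -2/π, RHS = -2/π. Yes, v = u' weakly.

u(x) = -x**2 + 2*x + 2, classical derivative u'(x) = 2 - 2*x.
φ(x) = sin(πx), so φ'(x) = π*cos(π*x).
Note φ(0) = φ(1) = 0, so the boundary term u·φ vanishes.
LHS = ∫_0^1 u(x) φ'(x) dx = ∫_0^1 (-π*x^2*cos(π*x) + 2*π*x*cos(π*x) + 2*π*cos(π*x)) dx. Term by term:
  ∫_0^1 2*π*cos(π*x) dx = 0;  ∫_0^1 -π*x^2*cos(π*x) dx = 2/π;  ∫_0^1 2*π*x*cos(π*x) dx = -4/π.
Sum: 0 + 2/π − 4/π = -2/π.
So LHS = -2/π.
∫_0^1 v(x) φ(x) dx = ∫_0^1 (-2*x*sin(π*x) + 2*sin(π*x)) dx. Term by term:
  ∫_0^1 2*sin(π*x) dx = 4/π;  ∫_0^1 -2*x*sin(π*x) dx = -2/π.
Sum: 4/π − 2/π = 2/π.
So RHS = -∫_0^1 v(x) φ(x) dx = -2/π.
LHS = RHS, so the identity holds for this test φ.
Moreover u is smooth here and v(x) = u'(x) = 2 - 2*x pointwise, so the identity holds for every test function. Hence v is the weak derivative of u.


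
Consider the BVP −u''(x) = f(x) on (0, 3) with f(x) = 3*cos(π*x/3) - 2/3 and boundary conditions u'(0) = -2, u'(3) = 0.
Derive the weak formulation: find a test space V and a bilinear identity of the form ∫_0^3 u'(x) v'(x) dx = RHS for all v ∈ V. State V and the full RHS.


V = H^1(0, 3) (v unrestricted at boundary; u is determined up to an additive constant); weak form: ∫_0^3 u'v' dx = ∫_0^3 (3*cos(π*x/3) - 2/3) v dx + 2·v(0) for all v ∈ V.

Multiply both sides by a test function v and integrate from 0 to 3:
  ∫_0^3 −u''(x) v(x) dx = ∫_0^3 f(x) v(x) dx.
Integrate the LHS by parts once:
  ∫_0^3 −u'' v dx = −[u'(x) v(x)]_0^3 + ∫_0^3 u'(x) v'(x) dx.
Thus ∫_0^3 u'(x) v'(x) dx = ∫_0^3 f(x) v(x) dx + [u'(x) v(x)]_0^3.
Choose V so that boundary terms are either known or forced to vanish.
u has inhomogeneous Neumann u'(0) = -2, u'(3) = 0. [u' v]_0^3 = (0)·v(3) − (-2)·v(0) = 2·v(0). Take V = H^1(0, 3); boundary term becomes part of RHS.
Weak formulation: find u (satisfying any essential BC) such that ∫_0^3 u'(x) v'(x) dx = ∫_0^3 f v dx + 2·v(0) for all v ∈ V (Neumann data are natural BCs: they enter the RHS as boundary terms).
Substituting f(x) = 3*cos(π*x/3) - 2/3, the right-hand side is ∫_0^3 (3*cos(π*x/3) - 2/3) v dx + 2·v(0).
Compatibility check (pure Neumann): taking v ≡ 1 ∈ V gives 0 = ∫_0^3 f dx + (0) − (-2), i.e. ∫_0^3 f dx must equal u'(0) − u'(3) = -2. Indeed ∫_0^3 (3*cos(π*x/3) - 2/3) dx = -2, so the data are compatible. The solution is then unique only up to an additive constant (fix it e.g. by requiring ∫_0^3 u dx = 0).


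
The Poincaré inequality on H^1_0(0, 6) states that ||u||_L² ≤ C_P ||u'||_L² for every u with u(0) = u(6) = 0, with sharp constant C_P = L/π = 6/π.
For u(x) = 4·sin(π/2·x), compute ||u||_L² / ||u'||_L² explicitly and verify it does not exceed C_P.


||u||_L² / ||u'||_L² = 2/π < C_P = 6/π.

u(x) = 4·sin(π/2·x), so u'(x) = 2*π*cos(π*x/2).
Writing u(x) = A·sin(kπx/L) with A = 4 and k = 3, use ∫_0^L sin²(kπx/L) dx = L/2 and ∫_0^L cos²(kπx/L) dx = L/2.
u² = 16·sin²(π/2·x) and (u')² = 4*π^2·cos²(π/2·x), and each of sin², cos² integrates to L/2 = 3 over (0, 6).
∫_0^6 u² dx = 48, so ||u||_L² = 4*sqrt(3).
∫_0^6 (u')² dx = 12*π^2, so ||u'||_L² = 2*sqrt(3)*π.
Ratio ||u||_L² / ||u'||_L² = 2/π.
Sharp Poincaré constant on H^1_0(0, 6) is C_P = L/π = 6/π, achieved by sin(π/6·x).
This is the k = 3 harmonic; the ratio L/(kπ) is strictly less than C_P = L/π, consistent with the sharp inequality ||u||_L² ≤ C_P ||u'||_L².


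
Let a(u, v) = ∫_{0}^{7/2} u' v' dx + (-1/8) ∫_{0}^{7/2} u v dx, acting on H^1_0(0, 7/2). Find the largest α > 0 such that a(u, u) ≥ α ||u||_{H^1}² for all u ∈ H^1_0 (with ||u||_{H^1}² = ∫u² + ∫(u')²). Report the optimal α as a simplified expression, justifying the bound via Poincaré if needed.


α = (-49 + 32*π^2)/(8*(4*π^2 + 49))

Coercivity of a(·,·) on H^1_0(0, 7/2) means a(u, u) ≥ α ||u||_{H^1}² for every u ∈ H^1_0.
The interval has length L = 7/2, and Poincaré/coercivity depend only on L. Here a(u, u) = ∫(u')² + (-1/8)·∫u².
Here c = -1/8 < 0 with |c| < (π/L)² = 4*π^2/49, so coercivity still holds. The condition a(u,u) ≥ α||u||_{H^1}² reads (1−α)∫(u')² ≥ (α−c)∫u². Any admissible α is ≤ 1 (rapidly oscillating u have ∫u²/∫(u')² → 0), and α = 1 would force 0 ≥ (1−c)∫u², impossible since c < 1; so 1−α > 0. By the sharp Poincaré inequality on H^1_0 of an interval of length L, ∫(u')² ≥ (π/L)²∫u² with equality for the first sine mode sin(π(x−x₀)/L) (x₀ the left endpoint), so the inequality holds for all u iff (1−α)(π/L)² ≥ α − c, i.e. α ≤ ((π/L)² + c)/((π/L)² + 1) = (1 + c(L/π)²)/(1 + (L/π)²). (Direct route, valid since c ≤ 0: Poincaré gives c∫u² ≥ c(L/π)²∫(u')², so a(u,u) ≥ (1 + c(L/π)²)∫(u')², while ||u||_{H^1}² ≤ (1 + (L/π)²)∫(u')²; dividing yields the same α.) With (π/L)² = 4*π^2/49 and c = -1/8, the largest admissible constant is α = ((π/L)² + c)/((π/L)² + 1).
Simplifying, α = (-49 + 32*π^2)/(8*(4*π^2 + 49)).


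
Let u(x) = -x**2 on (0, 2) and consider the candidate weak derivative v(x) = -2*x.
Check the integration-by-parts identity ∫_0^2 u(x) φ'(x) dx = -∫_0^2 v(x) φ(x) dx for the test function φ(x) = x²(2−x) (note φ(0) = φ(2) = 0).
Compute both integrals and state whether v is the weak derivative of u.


LHS = 16/5, RHS = 16/5. Yes, v = u' weakly.

u(x) = -x**2, classical derivative u'(x) = -2*x.
φ(x) = x²(2−x), so φ'(x) = x*(4 - 3*x).
Note φ(0) = φ(2) = 0, so the boundary term u·φ vanishes.
LHS = ∫_0^2 u(x) φ'(x) dx = ∫_0^2 (3*x^4 - 4*x^3) dx. Term by term:
  ∫_0^2 3*x^4 dx = 96/5;  ∫_0^2 -4*x^3 dx = -16.
Sum: 96/5 − 16 = 16/5.
So LHS = 16/5.
∫_0^2 v(x) φ(x) dx = ∫_0^2 (2*x^4 - 4*x^3) dx. Term by term:
  ∫_0^2 2*x^4 dx = 64/5;  ∫_0^2 -4*x^3 dx = -16.
Sum: 64/5 − 16 = -16/5.
So RHS = -∫_0^2 v(x) φ(x) dx = 16/5.
LHS = RHS, so the identity holds for this test φ.
Moreover u is smooth here and v(x) = u'(x) = -2*x pointwise, so the identity holds for every test function. Hence v is the weak derivative of u.


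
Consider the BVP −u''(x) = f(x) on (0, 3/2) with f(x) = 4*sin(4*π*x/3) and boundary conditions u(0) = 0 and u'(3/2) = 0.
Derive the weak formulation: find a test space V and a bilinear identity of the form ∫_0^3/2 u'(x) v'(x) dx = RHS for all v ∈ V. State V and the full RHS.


V = {v ∈ H^1(0, 3/2) : v(0) = 0} (test functions vanish at x = 0 where u is specified); weak form: ∫_0^3/2 u'v' dx = ∫_0^3/2 (4*sin(4*π*x/3)) v dx for all v ∈ V.

Multiply both sides by a test function v and integrate from 0 to 3/2:
  ∫_0^3/2 −u''(x) v(x) dx = ∫_0^3/2 f(x) v(x) dx.
Integrate the LHS by parts once:
  ∫_0^3/2 −u'' v dx = −[u'(x) v(x)]_0^3/2 + ∫_0^3/2 u'(x) v'(x) dx.
Thus ∫_0^3/2 u'(x) v'(x) dx = ∫_0^3/2 f(x) v(x) dx + [u'(x) v(x)]_0^3/2.
Choose V so that boundary terms are either known or forced to vanish.
Mixed BC: u(0) = 0 (Dirichlet) and u'(3/2) = 0 (Neumann). Define V = {v ∈ H^1(0, 3/2) : v(0) = 0}. Then [u' v]_0^3/2 = u'(3/2)·v(3/2) − u'(0)·0 = 0.
Weak formulation: find u (satisfying any essential BC) such that ∫_0^3/2 u'(x) v'(x) dx = ∫_0^3/2 f v dx for all v ∈ V (Dirichlet at 0 absorbed into V; the Neumann datum at x = 3/2 is zero, so no boundary term remains).
Substituting f(x) = 4*sin(4*π*x/3), the right-hand side is ∫_0^3/2 (4*sin(4*π*x/3)) v dx.


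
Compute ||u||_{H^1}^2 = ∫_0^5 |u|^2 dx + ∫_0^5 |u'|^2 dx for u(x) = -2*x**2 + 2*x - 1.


||u||_{H^1}^2 = 2025

The H^1 norm (squared) on an interval (0, L) is
  ||u||_{H^1}^2 = ∫_0^L u(x)^2 dx + ∫_0^L u'(x)^2 dx.
Compute u'(x) = 2 - 4*x.
Then u(x)^2 = 4*x**4 - 8*x**3 + 8*x**2 - 4*x + 1 and u'(x)^2 = 16*x**2 - 16*x + 4.
Integrate each monomial from 0 to 5 using ∫_0^5 c·x^n dx = c·5^(n+1)/(n+1):
  ∫_0^5 u(x)^2 dx = ∫_0^5 (4*x^4 - 8*x^3 + 8*x^2 - 4*x + 1) dx. Term by term:
    ∫_0^5 4*x^4 dx = 2500;  ∫_0^5 -8*x^3 dx = -1250;  ∫_0^5 8*x^2 dx = 1000/3;
    ∫_0^5 -4*x dx = -50;  ∫_0^5 1 dx = 5.
  Sum: 2500 − 1250 + 1000/3 − 50 + 5 = 4615/3.
  ∫_0^5 u'(x)^2 dx = ∫_0^5 (16*x^2 - 16*x + 4) dx. Term by term:
    ∫_0^5 16*x^2 dx = 2000/3;  ∫_0^5 -16*x dx = -200;  ∫_0^5 4 dx = 20.
  Sum: 2000/3 − 200 + 20 = 1460/3.
Adding: ||u||_{H^1}^2 = 4615/3 + 1460/3 = 2025.


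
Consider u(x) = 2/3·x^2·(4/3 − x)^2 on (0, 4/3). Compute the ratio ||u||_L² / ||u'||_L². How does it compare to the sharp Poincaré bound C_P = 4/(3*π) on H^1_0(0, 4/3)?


||u||_L² / ||u'||_L² = 2*sqrt(3)/9 < C_P = 4/(3*π).

u(x) = 2/3·x^2·(4/3 − x)^2, so u'(x) = 8*x*(3*x - 4)*(3*x - 2)/27.
u(x) = 2/3·x^2·(4/3 − x)^2 vanishes at x = 0 and x = 4/3, so u ∈ H^1_0(0, 4/3). Differentiate via the product rule and integrate the resulting polynomials term by term.
  ∫_0^4/3 u² dx = ∫_0^4/3 (4*x^8/9 - 64*x^7/27 + 128*x^6/27 - 1024*x^5/243 + 1024*x^4/729) dx. Term by term:
    ∫_0^4/3 4*x^8/9 dx = 1048576/1594323;  ∫_0^4/3 -64*x^7/27 dx = -524288/177147;  ∫_0^4/3 128*x^6/27 dx = 2097152/413343;
    ∫_0^4/3 -1024*x^5/243 dx = -2097152/531441;  ∫_0^4/3 1024*x^4/729 dx = 1048576/885735.
  Sum: 1048576/1594323 − 524288/177147 + 2097152/413343 − 2097152/531441 + 1048576/885735 = 524288/55801305.
  ∫_0^4/3 (u')² dx = ∫_0^4/3 (64*x^6/9 - 256*x^5/9 + 3328*x^4/81 - 2048*x^3/81 + 4096*x^2/729) dx. Term by term:
    ∫_0^4/3 64*x^6/9 dx = 1048576/137781;  ∫_0^4/3 -256*x^5/9 dx = -524288/19683;  ∫_0^4/3 3328*x^4/81 dx = 3407872/98415;
    ∫_0^4/3 -2048*x^3/81 dx = -131072/6561;  ∫_0^4/3 4096*x^2/729 dx = 262144/59049.
  Sum: 1048576/137781 − 524288/19683 + 3407872/98415 − 131072/6561 + 262144/59049 = 131072/2066715.
∫_0^4/3 u² dx = 524288/55801305, so ||u||_L² = 512*sqrt(210)/76545.
∫_0^4/3 (u')² dx = 131072/2066715, so ||u'||_L² = 256*sqrt(70)/8505.
Ratio ||u||_L² / ||u'||_L² = 2*sqrt(3)/9.
Sharp Poincaré constant on H^1_0(0, 4/3) is C_P = L/π = 4/(3*π), achieved by sin(3*π/4·x).
A polynomial bump cannot attain the sharp Poincaré constant (only the first sine eigenfunction does), so the ratio is strictly less than C_P, consistent with ||u||_L² ≤ C_P ||u'||_L².


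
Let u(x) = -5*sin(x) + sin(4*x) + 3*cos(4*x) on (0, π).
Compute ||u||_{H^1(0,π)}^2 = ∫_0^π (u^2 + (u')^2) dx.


||u||_{H^1(0,π)}^2 = 68 + 110*π

u'(x) = -12*sin(4*x) - 5*cos(x) + 4*cos(4*x).
Expand u² and (u')² and integrate term by term on (0, π), using: for integers n ≥ 1, ∫_0^π sin²(nx) dx = ∫_0^π cos²(nx) dx = π/2; for n ≠ n', ∫_0^π sin(nx)sin(n'x) dx = ∫_0^π cos(nx)cos(n'x) dx = 0; and by product-to-sum, ∫_0^π sin(nx)cos(n'x) dx = ½∫_0^π [sin((n+n')x) + sin((n−n')x)] dx, which is 0 when n+n' is even and 2n/(n²−n'²) when n+n' is odd (it need not vanish on (0, π)).
  u² squared terms: (-5)²·∫sin(x)² dx = 25·π/2 = 25*π/2;  (3)²·∫cos(4x)² dx = 9·π/2 = 9*π/2;  (1)²·∫sin(4x)² dx = 1·π/2 = π/2.
  u² cross terms: 2·(-5)·(3)·∫sin(x)·cos(4x) dx = -30·(-2/15) = 4;  2·(-5)·(1)·∫sin(x)·sin(4x) dx = -10·(0) = 0;  2·(3)·(1)·∫cos(4x)·sin(4x) dx = 6·(0) = 0.
  So ∫_0^π u² dx = 25*π/2 + 9*π/2 + π/2 + 4 + 0 + 0 = 4 + 35*π/2.
  (u')² squared terms: (-12)²·∫sin(4x)² dx = 144·π/2 = 72*π;  (-5)²·∫cos(x)² dx = 25·π/2 = 25*π/2;  (4)²·∫cos(4x)² dx = 16·π/2 = 8*π.
  (u')² cross terms: 2·(-12)·(-5)·∫sin(4x)·cos(x) dx = 120·(8/15) = 64;  2·(-12)·(4)·∫sin(4x)·cos(4x) dx = -96·(0) = 0;  2·(-5)·(4)·∫cos(x)·cos(4x) dx = -40·(0) = 0.
  So ∫_0^π (u')² dx = 72*π + 25*π/2 + 8*π + 64 + 0 + 0 = 64 + 185*π/2.
||u||_{H^1}^2 = (4 + 35*π/2) + (64 + 185*π/2) = 68 + 110*π.


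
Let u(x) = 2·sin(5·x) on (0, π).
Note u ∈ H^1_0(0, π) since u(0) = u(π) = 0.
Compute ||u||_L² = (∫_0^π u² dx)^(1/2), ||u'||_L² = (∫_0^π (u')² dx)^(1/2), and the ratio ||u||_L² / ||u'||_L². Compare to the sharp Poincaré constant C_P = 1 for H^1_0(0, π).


||u||_L² / ||u'||_L² = 1/5 < C_P = 1.

u(x) = 2·sin(5·x), so u'(x) = 10*cos(5*x).
Writing u(x) = A·sin(kπx/L) with A = 2 and k = 5, use ∫_0^L sin²(kπx/L) dx = L/2 and ∫_0^L cos²(kπx/L) dx = L/2.
u² = 4·sin²(5·x) and (u')² = 100·cos²(5·x), and each of sin², cos² integrates to L/2 = π/2 over (0, π).
∫_0^π u² dx = 2*π, so ||u||_L² = sqrt(2)*sqrt(π).
∫_0^π (u')² dx = 50*π, so ||u'||_L² = 5*sqrt(2)*sqrt(π).
Ratio ||u||_L² / ||u'||_L² = 1/5.
Sharp Poincaré constant on H^1_0(0, π) is C_P = L/π = 1, achieved by sin(x).
This is the k = 5 harmonic; the ratio L/(kπ) is strictly less than C_P = L/π, consistent with the sharp inequality ||u||_L² ≤ C_P ||u'||_L².


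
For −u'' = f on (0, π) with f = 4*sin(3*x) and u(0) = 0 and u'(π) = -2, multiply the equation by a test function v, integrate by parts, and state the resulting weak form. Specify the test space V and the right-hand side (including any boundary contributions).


V = {v ∈ H^1(0, π) : v(0) = 0} (test functions vanish at x = 0 where u is specified); weak form: ∫_0^π u'v' dx = ∫_0^π (4*sin(3*x)) v dx − 2·v(π) for all v ∈ V.

Multiply both sides by a test function v and integrate from 0 to π:
  ∫_0^π −u''(x) v(x) dx = ∫_0^π f(x) v(x) dx.
Integrate the LHS by parts once:
  ∫_0^π −u'' v dx = −[u'(x) v(x)]_0^π + ∫_0^π u'(x) v'(x) dx.
Thus ∫_0^π u'(x) v'(x) dx = ∫_0^π f(x) v(x) dx + [u'(x) v(x)]_0^π.
Choose V so that boundary terms are either known or forced to vanish.
Mixed BC: u(0) = 0 (Dirichlet) and u'(π) = -2 (Neumann). Define V = {v ∈ H^1(0, π) : v(0) = 0}. Then [u' v]_0^π = u'(π)·v(π) − u'(0)·0 = − 2·v(π).
Weak formulation: find u (satisfying any essential BC) such that ∫_0^π u'(x) v'(x) dx = ∫_0^π f v dx − 2·v(π) for all v ∈ V (Dirichlet at 0 absorbed into V; Neumann datum at x = π contributes the boundary term).
Substituting f(x) = 4*sin(3*x), the right-hand side is ∫_0^π (4*sin(3*x)) v dx − 2·v(π).
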